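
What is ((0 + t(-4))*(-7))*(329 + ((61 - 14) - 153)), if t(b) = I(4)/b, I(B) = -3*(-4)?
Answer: 4683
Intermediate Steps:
I(B) = 12
t(b) = 12/b
((0 + t(-4))*(-7))*(329 + ((61 - 14) - 153)) = ((0 + 12/(-4))*(-7))*(329 + ((61 - 14) - 153)) = ((0 + 12*(-¼))*(-7))*(329 + (47 - 153)) = ((0 - 3)*(-7))*(329 - 106) = -3*(-7)*223 = 21*223 = 4683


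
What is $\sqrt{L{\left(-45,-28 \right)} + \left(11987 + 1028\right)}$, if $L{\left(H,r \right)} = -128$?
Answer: $7 \sqrt{263} \approx 113.52$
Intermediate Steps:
$\sqrt{L{\left(-45,-28 \right)} + \left(11987 + 1028\right)} = \sqrt{-128 + \left(11987 + 1028\right)} = \sqrt{-128 + 13015} = \sqrt{12887} = 7 \sqrt{263}$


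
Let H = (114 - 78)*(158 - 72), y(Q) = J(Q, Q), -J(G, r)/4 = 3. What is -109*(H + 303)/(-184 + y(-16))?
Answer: 370491/196 ≈ 1890.3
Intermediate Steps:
J(G, r) = -12 (J(G, r) = -4*3 = -12)
y(Q) = -12
H = 3096 (H = 36*86 = 3096)
-109*(H + 303)/(-184 + y(-16)) = -109*(3096 + 303)/(-184 - 12) = -370491/(-196) = -370491*(-1)/196 = -109*(-3399/196) = 370491/196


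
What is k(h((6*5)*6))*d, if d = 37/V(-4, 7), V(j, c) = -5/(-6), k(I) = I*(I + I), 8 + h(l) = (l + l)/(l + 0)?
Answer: 15984/5 ≈ 3196.8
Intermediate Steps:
h(l) = -6 (h(l) = -8 + (l + l)/(l + 0) = -8 + (2*l)/l = -8 + 2 = -6)
k(I) = 2*I**2 (k(I) = I*(2*I) = 2*I**2)
V(j, c) = 5/6 (V(j, c) = -5*(-1/6) = 5/6)
d = 222/5 (d = 37/(5/6) = 37*(6/5) = 222/5 ≈ 44.400)
k(h((6*5)*6))*d = (2*(-6)**2)*(222/5) = (2*36)*(222/5) = 72*(222/5) = 15984/5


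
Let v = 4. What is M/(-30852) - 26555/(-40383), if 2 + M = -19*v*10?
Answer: 47224817/69216462 ≈ 0.68228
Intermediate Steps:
M = -762 (M = -2 - 19*4*10 = -2 - 76*10 = -2 - 760 = -762)
M/(-30852) - 26555/(-40383) = -762/(-30852) - 26555/(-40383) = -762*(-1/30852) - 26555*(-1/40383) = 127/5142 + 26555/40383 = 47224817/69216462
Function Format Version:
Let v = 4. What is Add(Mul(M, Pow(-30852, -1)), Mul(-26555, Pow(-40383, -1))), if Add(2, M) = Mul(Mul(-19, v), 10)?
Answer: Rational(47224817, 69216462) ≈ 0.68228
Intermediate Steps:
M = -762 (M = Add(-2, Mul(Mul(-19, 4), 10)) = Add(-2, Mul(-76, 10)) = Add(-2, -760) = -762)
Add(Mul(M, Pow(-30852, -1)), Mul(-26555, Pow(-40383, -1))) = Add(Mul(-762, Pow(-30852, -1)), Mul(-26555, Pow(-40383, -1))) = Add(Mul(-762, Rational(-1, 30852)), Mul(-26555, Rational(-1, 40383))) = Add(Rational(127, 5142), Rational(26555, 40383)) = Rational(47224817, 69216462)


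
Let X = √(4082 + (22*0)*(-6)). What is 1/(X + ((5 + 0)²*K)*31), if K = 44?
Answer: 17050/581402959 - √4082/1162805918 ≈ 2.9271e-5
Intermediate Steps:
X = √4082 (X = √(4082 + 0*(-6)) = √(4082 + 0) = √4082 ≈ 63.891)
1/(X + ((5 + 0)²*K)*31) = 1/(√4082 + ((5 + 0)²*44)*31) = 1/(√4082 + (5²*44)*31) = 1/(√4082 + (25*44)*31) = 1/(√4082 + 1100*31) = 1/(√4082 + 34100) = 1/(34100 + √4082)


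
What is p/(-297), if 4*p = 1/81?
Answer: -1/96228 ≈ -1.0392e-5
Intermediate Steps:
p = 1/324 (p = (¼)/81 = (¼)*(1/81) = 1/324 ≈ 0.0030864)
p/(-297) = (1/324)/(-297) = (1/324)*(-1/297) = -1/96228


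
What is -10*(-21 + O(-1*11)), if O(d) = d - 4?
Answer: 360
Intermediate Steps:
O(d) = -4 + d
-10*(-21 + O(-1*11)) = -10*(-21 + (-4 - 1*11)) = -10*(-21 + (-4 - 11)) = -10*(-21 - 15) = -10*(-36) = 360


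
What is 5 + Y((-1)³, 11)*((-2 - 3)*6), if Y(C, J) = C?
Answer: 35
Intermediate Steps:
5 + Y((-1)³, 11)*((-2 - 3)*6) = 5 + (-1)³*((-2 - 3)*6) = 5 - (-5)*6 = 5 - 1*(-30) = 5 + 30 = 35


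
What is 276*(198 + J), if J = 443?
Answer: 176916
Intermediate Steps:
276*(198 + J) = 276*(198 + 443) = 276*641 = 176916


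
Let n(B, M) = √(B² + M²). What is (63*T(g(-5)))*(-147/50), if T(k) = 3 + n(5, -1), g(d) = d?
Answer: -27783/50 - 9261*√26/50 ≈ -1500.1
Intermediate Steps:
T(k) = 3 + √26 (T(k) = 3 + √(5² + (-1)²) = 3 + √(25 + 1) = 3 + √26)
(63*T(g(-5)))*(-147/50) = (63*(3 + √26))*(-147/50) = (189 + 63*√26)*(-147*1/50) = (189 + 63*√26)*(-147/50) = -27783/50 - 9261*√26/50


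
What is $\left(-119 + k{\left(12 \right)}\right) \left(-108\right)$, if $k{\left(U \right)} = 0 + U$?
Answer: $11556$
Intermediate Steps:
$k{\left(U \right)} = U$
$\left(-119 + k{\left(12 \right)}\right) \left(-108\right) = \left(-119 + 12\right) \left(-108\right) = \left(-107\right) \left(-108\right) = 11556$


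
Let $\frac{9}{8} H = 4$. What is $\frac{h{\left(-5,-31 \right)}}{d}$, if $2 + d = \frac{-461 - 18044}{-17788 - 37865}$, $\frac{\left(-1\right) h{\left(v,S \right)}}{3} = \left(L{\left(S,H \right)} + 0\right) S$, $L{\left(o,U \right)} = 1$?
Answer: $- \frac{5175729}{92801} \approx -55.772$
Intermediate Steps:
$H = \frac{32}{9}$ ($H = \frac{8}{9} \cdot 4 = \frac{32}{9} \approx 3.5556$)
$h{\left(v,S \right)} = - 3 S$ ($h{\left(v,S \right)} = - 3 \left(1 + 0\right) S = - 3 \cdot 1 S = - 3 S$)
$d = - \frac{92801}{55653}$ ($d = -2 + \frac{-461 - 18044}{-17788 - 37865} = -2 - \frac{18505}{-55653} = -2 - - \frac{18505}{55653} = -2 + \frac{18505}{55653} = - \frac{92801}{55653} \approx -1.6675$)
$\frac{h{\left(-5,-31 \right)}}{d} = \frac{\left(-3\right) \left(-31\right)}{- \frac{92801}{55653}} = 93 \left(- \frac{55653}{92801}\right) = - \frac{5175729}{92801}$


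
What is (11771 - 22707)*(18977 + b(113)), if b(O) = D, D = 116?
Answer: -208801048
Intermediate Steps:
b(O) = 116
(11771 - 22707)*(18977 + b(113)) = (11771 - 22707)*(18977 + 116) = -10936*19093 = -208801048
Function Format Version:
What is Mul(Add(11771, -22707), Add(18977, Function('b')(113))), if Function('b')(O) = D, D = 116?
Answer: -208801048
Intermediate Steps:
Function('b')(O) = 116
Mul(Add(11771, -22707), Add(18977, Function('b')(113))) = Mul(Add(11771, -22707), Add(18977, 116)) = Mul(-10936, 19093) = -208801048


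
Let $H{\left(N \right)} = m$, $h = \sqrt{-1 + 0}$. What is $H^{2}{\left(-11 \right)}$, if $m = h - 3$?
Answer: $\left(3 - i\right)^{2} \approx 8.0 - 6.0 i$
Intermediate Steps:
$h = i$ ($h = \sqrt{-1} = i \approx 1.0 i$)
$m = -3 + i$ ($m = i - 3 = -3 + i \approx -3.0 + 1.0 i$)
$H{\left(N \right)} = -3 + i$
$H^{2}{\left(-11 \right)} = \left(-3 + i\right)^{2}$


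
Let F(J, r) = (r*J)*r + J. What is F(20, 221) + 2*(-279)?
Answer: 976282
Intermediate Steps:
F(J, r) = J + J*r**2 (F(J, r) = (J*r)*r + J = J*r**2 + J = J + J*r**2)
F(20, 221) + 2*(-279) = 20*(1 + 221**2) + 2*(-279) = 20*(1 + 48841) - 558 = 20*48842 - 558 = 976840 - 558 = 976282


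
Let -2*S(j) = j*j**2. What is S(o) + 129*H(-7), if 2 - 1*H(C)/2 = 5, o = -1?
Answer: -1547/2 ≈ -773.50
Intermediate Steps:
H(C) = -6 (H(C) = 4 - 2*5 = 4 - 10 = -6)
S(j) = -j**3/2 (S(j) = -j*j**2/2 = -j**3/2)
S(o) + 129*H(-7) = -1/2*(-1)**3 + 129*(-6) = -1/2*(-1) - 774 = 1/2 - 774 = -1547/2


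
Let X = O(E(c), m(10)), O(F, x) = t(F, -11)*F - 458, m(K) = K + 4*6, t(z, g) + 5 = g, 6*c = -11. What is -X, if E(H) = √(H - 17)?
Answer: 458 + 8*I*√678/3 ≈ 458.0 + 69.436*I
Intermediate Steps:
c = -11/6 (c = (⅙)*(-11) = -11/6 ≈ -1.8333)
t(z, g) = -5 + g
E(H) = √(-17 + H)
m(K) = 24 + K (m(K) = K + 24 = 24 + K)
O(F, x) = -458 - 16*F (O(F, x) = (-5 - 11)*F - 458 = -16*F - 458 = -458 - 16*F)
X = -458 - 8*I*√678/3 (X = -458 - 16*√(-17 - 11/6) = -458 - 8*I*√678/3 ≈ -458.0 - 69.436*I)
-X = -(-458 - 8*I*√678/3) = 458 + 8*I*√678/3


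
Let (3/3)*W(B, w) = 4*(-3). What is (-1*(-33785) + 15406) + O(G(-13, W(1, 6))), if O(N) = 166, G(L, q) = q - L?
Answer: 49357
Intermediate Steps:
W(B, w) = -12 (W(B, w) = 4*(-3) = -12)
(-1*(-33785) + 15406) + O(G(-13, W(1, 6))) = (-1*(-33785) + 15406) + 166 = (33785 + 15406) + 166 = 49191 + 166 = 49357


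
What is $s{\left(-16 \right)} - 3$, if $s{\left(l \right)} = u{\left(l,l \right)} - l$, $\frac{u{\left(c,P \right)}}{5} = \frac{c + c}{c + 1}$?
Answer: $\frac{71}{3} \approx 23.667$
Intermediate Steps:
$u{\left(c,P \right)} = \frac{10 c}{1 + c}$ ($u{\left(c,P \right)} = 5 \frac{c + c}{c + 1} = 5 \frac{2 c}{1 + c} = \frac{10 c}{1 + c}$)
$s{\left(l \right)} = - l + \frac{10 l}{1 + l}$ ($s{\left(l \right)} = \frac{10 l}{1 + l} - l = - l + \frac{10 l}{1 + l}$)
$s{\left(-16 \right)} - 3 = - \frac{16 \left(9 - -16\right)}{1 - 16} - 3 = - \frac{16 \left(9 + 16\right)}{-15} - 3 = \left(-16\right) \left(- \frac{1}{15}\right) 25 - 3 = \frac{80}{3} - 3 = \frac{71}{3}$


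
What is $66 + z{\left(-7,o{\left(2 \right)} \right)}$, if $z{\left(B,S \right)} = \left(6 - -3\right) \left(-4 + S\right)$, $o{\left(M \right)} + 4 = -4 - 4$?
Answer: $-78$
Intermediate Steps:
$o{\left(M \right)} = -12$ ($o{\left(M \right)} = -4 - 8 = -12$)
$z{\left(B,S \right)} = -36 + 9 S$ ($z{\left(B,S \right)} = \left(6 + 3\right) \left(-4 + S\right) = 9 \left(-4 + S\right) = -36 + 9 S$)
$66 + z{\left(-7,o{\left(2 \right)} \right)} = 66 + \left(-36 + 9 \left(-12\right)\right) = 66 - 144 = -78$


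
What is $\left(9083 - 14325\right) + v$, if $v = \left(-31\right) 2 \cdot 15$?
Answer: $-6172$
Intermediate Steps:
$v = -930$ ($v = \left(-62\right) 15 = -930$)
$\left(9083 - 14325\right) + v = \left(9083 - 14325\right) - 930 = -5242 - 930 = -6172$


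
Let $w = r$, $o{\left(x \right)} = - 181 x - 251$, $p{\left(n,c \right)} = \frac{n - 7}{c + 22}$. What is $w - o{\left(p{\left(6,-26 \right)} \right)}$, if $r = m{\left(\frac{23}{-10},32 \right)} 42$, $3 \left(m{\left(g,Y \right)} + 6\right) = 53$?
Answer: $\frac{3145}{4} \approx 786.25$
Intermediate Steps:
$m{\left(g,Y \right)} = \frac{35}{3}$ ($m{\left(g,Y \right)} = -6 + \frac{1}{3} \cdot 53 = -6 + \frac{53}{3} = \frac{35}{3}$)
$p{\left(n,c \right)} = \frac{-7 + n}{22 + c}$
$o{\left(x \right)} = -251 - 181 x$
$r = 490$ ($r = \frac{35}{3} \cdot 42 = 490$)
$w = 490$
$w - o{\left(p{\left(6,-26 \right)} \right)} = 490 - \left(-251 - 181 \frac{-7 + 6}{22 - 26}\right) = 490 - \left(-251 - 181 \frac{1}{-4} \left(-1\right)\right) = 490 - \left(-251 - 181 \left(\left(- \frac{1}{4}\right) \left(-1\right)\right)\right) = 490 - \left(-251 - \frac{181}{4}\right) = 490 - - \frac{1185}{4} = 490 + \frac{1185}{4} = \frac{3145}{4}$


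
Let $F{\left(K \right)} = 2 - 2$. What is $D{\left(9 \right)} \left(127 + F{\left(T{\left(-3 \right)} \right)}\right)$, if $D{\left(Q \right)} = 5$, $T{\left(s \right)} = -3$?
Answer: $635$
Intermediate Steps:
$F{\left(K \right)} = 0$ ($F{\left(K \right)} = 2 - 2 = 0$)
$D{\left(9 \right)} \left(127 + F{\left(T{\left(-3 \right)} \right)}\right) = 5 \left(127 + 0\right) = 5 \cdot 127 = 635$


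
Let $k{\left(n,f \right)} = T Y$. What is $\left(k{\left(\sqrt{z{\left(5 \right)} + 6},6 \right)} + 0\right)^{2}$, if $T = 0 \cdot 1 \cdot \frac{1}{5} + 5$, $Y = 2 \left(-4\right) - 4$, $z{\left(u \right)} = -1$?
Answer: $3600$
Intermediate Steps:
$Y = -12$ ($Y = -8 - 4 = -12$)
$T = 5$ ($T = 0 \cdot 1 \cdot \frac{1}{5} + 5 = 0 \cdot \frac{1}{5} + 5 = 0 + 5 = 5$)
$k{\left(n,f \right)} = -60$ ($k{\left(n,f \right)} = 5 \left(-12\right) = -60$)
$\left(k{\left(\sqrt{z{\left(5 \right)} + 6},6 \right)} + 0\right)^{2} = \left(-60 + 0\right)^{2} = \left(-60\right)^{2} = 3600$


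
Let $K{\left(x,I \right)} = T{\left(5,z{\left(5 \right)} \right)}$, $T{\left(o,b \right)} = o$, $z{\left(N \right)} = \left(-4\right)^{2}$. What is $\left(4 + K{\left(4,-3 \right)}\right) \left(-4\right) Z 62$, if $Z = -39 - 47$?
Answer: $191952$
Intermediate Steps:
$z{\left(N \right)} = 16$
$K{\left(x,I \right)} = 5$
$Z = -86$ ($Z = -39 - 47 = -86$)
$\left(4 + K{\left(4,-3 \right)}\right) \left(-4\right) Z 62 = \left(4 + 5\right) \left(-4\right) \left(-86\right) 62 = 9 \left(-4\right) \left(-86\right) 62 = \left(-36\right) \left(-86\right) 62 = 3096 \cdot 62 = 191952$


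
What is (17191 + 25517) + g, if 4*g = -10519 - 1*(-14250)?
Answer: 174563/4 ≈ 43641.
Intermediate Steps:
g = 3731/4 (g = (-10519 - 1*(-14250))/4 = (-10519 + 14250)/4 = (¼)*3731 = 3731/4 ≈ 932.75)
(17191 + 25517) + g = (17191 + 25517) + 3731/4 = 42708 + 3731/4 = 174563/4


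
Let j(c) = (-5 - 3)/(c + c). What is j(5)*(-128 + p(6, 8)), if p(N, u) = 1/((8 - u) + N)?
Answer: 1534/15 ≈ 102.27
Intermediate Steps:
p(N, u) = 1/(8 + N - u)
j(c) = -4/c (j(c) = -8*1/(2*c) = -4/c)
j(5)*(-128 + p(6, 8)) = (-4/5)*(-128 + 1/(8 + 6 - 1*8)) = (-4*⅕)*(-128 + 1/(8 + 6 - 8)) = -4*(-128 + 1/6)/5 = -4*(-128 + ⅙)/5 = -⅘*(-767/6) = 1534/15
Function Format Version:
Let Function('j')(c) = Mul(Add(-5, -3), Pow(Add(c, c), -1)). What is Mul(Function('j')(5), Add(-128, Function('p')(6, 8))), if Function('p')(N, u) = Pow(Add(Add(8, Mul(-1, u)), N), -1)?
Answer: Rational(1534, 15) ≈ 102.27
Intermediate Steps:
Function('p')(N, u) = Pow(Add(8, N, Mul(-1, u)), -1)
Function('j')(c) = Mul(-4, Pow(c, -1)) (Function('j')(c) = Mul(-8, Pow(Mul(2, c), -1)) = Mul(-8, Mul(Rational(1, 2), Pow(c, -1))) = Mul(-4, Pow(c, -1)))
Mul(Function('j')(5), Add(-128, Function('p')(6, 8))) = Mul(Mul(-4, Pow(5, -1)), Add(-128, Pow(Add(8, 6, Mul(-1, 8)), -1))) = Mul(Mul(-4, Rational(1, 5)), Add(-128, Pow(Add(8, 6, -8), -1))) = Mul(Rational(-4, 5), Add(-128, Pow(6, -1))) = Mul(Rational(-4, 5), Add(-128, Rational(1, 6))) = Mul(Rational(-4, 5), Rational(-767, 6)) = Rational(1534, 15)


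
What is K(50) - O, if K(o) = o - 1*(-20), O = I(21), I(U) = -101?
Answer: 171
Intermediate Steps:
O = -101
K(o) = 20 + o (K(o) = o + 20 = 20 + o)
K(50) - O = (20 + 50) - 1*(-101) = 70 + 101 = 171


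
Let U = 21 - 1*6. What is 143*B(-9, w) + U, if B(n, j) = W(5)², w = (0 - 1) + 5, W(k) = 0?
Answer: 15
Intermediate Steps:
w = 4 (w = -1 + 5 = 4)
B(n, j) = 0 (B(n, j) = 0² = 0)
U = 15 (U = 21 - 6 = 15)
143*B(-9, w) + U = 143*0 + 15 = 0 + 15 = 15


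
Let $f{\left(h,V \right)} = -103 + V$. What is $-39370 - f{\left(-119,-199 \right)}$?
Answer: $-39068$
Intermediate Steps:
$-39370 - f{\left(-119,-199 \right)} = -39370 - \left(-103 - 199\right) = -39370 - -302 = -39370 + 302 = -39068$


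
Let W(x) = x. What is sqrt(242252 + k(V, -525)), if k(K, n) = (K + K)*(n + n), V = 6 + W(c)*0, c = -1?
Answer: 2*sqrt(57413) ≈ 479.22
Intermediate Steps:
V = 6 (V = 6 - 1*0 = 6 + 0 = 6)
k(K, n) = 4*K*n (k(K, n) = (2*K)*(2*n) = 4*K*n)
sqrt(242252 + k(V, -525)) = sqrt(242252 + 4*6*(-525)) = sqrt(242252 - 12600) = sqrt(229652) = 2*sqrt(57413)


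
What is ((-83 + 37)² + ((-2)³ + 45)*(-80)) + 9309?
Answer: 8465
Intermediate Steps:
((-83 + 37)² + ((-2)³ + 45)*(-80)) + 9309 = ((-46)² + (-8 + 45)*(-80)) + 9309 = (2116 + 37*(-80)) + 9309 = (2116 - 2960) + 9309 = -844 + 9309 = 8465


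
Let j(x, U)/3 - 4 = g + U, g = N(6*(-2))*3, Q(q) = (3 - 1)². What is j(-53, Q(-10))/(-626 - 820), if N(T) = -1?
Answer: -5/482 ≈ -0.010373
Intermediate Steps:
Q(q) = 4 (Q(q) = 2² = 4)
g = -3 (g = -1*3 = -3)
j(x, U) = 3 + 3*U (j(x, U) = 12 + 3*(-3 + U) = 12 + (-9 + 3*U) = 3 + 3*U)
j(-53, Q(-10))/(-626 - 820) = (3 + 3*4)/(-626 - 820) = (3 + 12)/(-1446) = 15*(-1/1446) = -5/482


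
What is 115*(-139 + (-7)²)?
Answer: -10350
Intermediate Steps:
115*(-139 + (-7)²) = 115*(-139 + 49) = 115*(-90) = -10350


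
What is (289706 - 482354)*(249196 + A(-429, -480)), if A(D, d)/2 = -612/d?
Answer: -240038011302/5 ≈ -4.8008e+10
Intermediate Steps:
A(D, d) = -1224/d (A(D, d) = 2*(-612/d) = -1224/d)
(289706 - 482354)*(249196 + A(-429, -480)) = (289706 - 482354)*(249196 - 1224/(-480)) = -192648*(249196 - 1224*(-1/480)) = -192648*(249196 + 51/20) = -192648*4983971/20 = -240038011302/5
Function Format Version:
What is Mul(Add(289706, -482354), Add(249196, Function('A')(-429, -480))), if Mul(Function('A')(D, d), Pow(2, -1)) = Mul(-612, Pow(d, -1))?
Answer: Rational(-240038011302, 5) ≈ -4.8008e+10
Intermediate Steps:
Function('A')(D, d) = Mul(-1224, Pow(d, -1)) (Function('A')(D, d) = Mul(2, Mul(-612, Pow(d, -1))) = Mul(-1224, Pow(d, -1)))
Mul(Add(289706, -482354), Add(249196, Function('A')(-429, -480))) = Mul(Add(289706, -482354), Add(249196, Mul(-1224, Pow(-480, -1)))) = Mul(-192648, Add(249196, Mul(-1224, Rational(-1, 480)))) = Mul(-192648, Add(249196, Rational(51, 20))) = Mul(-192648, Rational(4983971, 20)) = Rational(-240038011302, 5)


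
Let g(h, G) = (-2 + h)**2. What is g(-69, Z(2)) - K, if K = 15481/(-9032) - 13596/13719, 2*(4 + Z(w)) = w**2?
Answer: 208321844413/41303336 ≈ 5043.7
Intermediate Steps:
Z(w) = -4 + w**2/2
K = -111727637/41303336 (K = 15481*(-1/9032) - 13596*1/13719 = -15481/9032 - 4532/4573 = -111727637/41303336 ≈ -2.7051)
g(-69, Z(2)) - K = (-2 - 69)**2 - 1*(-111727637/41303336) = (-71)**2 + 111727637/41303336 = 5041 + 111727637/41303336 = 208321844413/41303336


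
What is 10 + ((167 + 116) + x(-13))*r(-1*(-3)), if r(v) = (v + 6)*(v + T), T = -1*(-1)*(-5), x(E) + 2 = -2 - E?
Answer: -5246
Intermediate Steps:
x(E) = -4 - E (x(E) = -2 + (-2 - E) = -4 - E)
T = -5 (T = 1*(-5) = -5)
r(v) = (-5 + v)*(6 + v) (r(v) = (v + 6)*(v - 5) = (6 + v)*(-5 + v) = (-5 + v)*(6 + v))
10 + ((167 + 116) + x(-13))*r(-1*(-3)) = 10 + ((167 + 116) + (-4 - 1*(-13)))*(-30 - 1*(-3) + (-1*(-3))²) = 10 + (283 + (-4 + 13))*(-30 + 3 + 3²) = 10 + (283 + 9)*(-30 + 3 + 9) = 10 + 292*(-18) = 10 - 5256 = -5246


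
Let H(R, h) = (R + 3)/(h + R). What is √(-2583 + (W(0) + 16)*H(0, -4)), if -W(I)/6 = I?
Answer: I*√2595 ≈ 50.941*I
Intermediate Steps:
H(R, h) = (3 + R)/(R + h)
W(I) = -6*I
√(-2583 + (W(0) + 16)*H(0, -4)) = √(-2583 + (-6*0 + 16)*((3 + 0)/(0 - 4))) = √(-2583 + (0 + 16)*(3/(-4))) = √(-2583 + 16*(-¼*3)) = √(-2583 + 16*(-¾)) = √(-2583 - 12) = √(-2595) = I*√2595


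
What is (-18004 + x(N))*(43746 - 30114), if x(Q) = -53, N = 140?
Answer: -246153024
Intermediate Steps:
(-18004 + x(N))*(43746 - 30114) = (-18004 - 53)*(43746 - 30114) = -18057*13632 = -246153024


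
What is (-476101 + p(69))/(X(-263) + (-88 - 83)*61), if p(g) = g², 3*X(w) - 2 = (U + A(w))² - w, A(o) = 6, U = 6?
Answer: 353505/7721 ≈ 45.785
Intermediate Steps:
X(w) = 146/3 - w/3 (X(w) = ⅔ + ((6 + 6)² - w)/3 = ⅔ + (12² - w)/3 = ⅔ + (144 - w)/3 = ⅔ + (48 - w/3) = 146/3 - w/3)
(-476101 + p(69))/(X(-263) + (-88 - 83)*61) = (-476101 + 69²)/((146/3 - ⅓*(-263)) + (-88 - 83)*61) = (-476101 + 4761)/((146/3 + 263/3) - 171*61) = -471340/(409/3 - 10431) = -471340/(-30884/3) = -471340*(-3/30884) = 353505/7721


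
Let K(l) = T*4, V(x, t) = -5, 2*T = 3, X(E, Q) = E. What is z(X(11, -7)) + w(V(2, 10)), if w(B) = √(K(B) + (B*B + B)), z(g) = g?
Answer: 11 + √26 ≈ 16.099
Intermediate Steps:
T = 3/2 (T = (½)*3 = 3/2 ≈ 1.5000)
K(l) = 6 (K(l) = (3/2)*4 = 6)
w(B) = √(6 + B + B²) (w(B) = √(6 + (B*B + B)) = √(6 + (B² + B)) = √(6 + (B + B²)) = √(6 + B + B²))
z(X(11, -7)) + w(V(2, 10)) = 11 + √(6 - 5 + (-5)²) = 11 + √(6 - 5 + 25) = 11 + √26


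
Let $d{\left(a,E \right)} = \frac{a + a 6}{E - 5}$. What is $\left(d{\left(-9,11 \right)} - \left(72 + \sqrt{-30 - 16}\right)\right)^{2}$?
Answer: $\frac{27041}{4} + 165 i \sqrt{46} \approx 6760.3 + 1119.1 i$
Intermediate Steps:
$d{\left(a,E \right)} = \frac{7 a}{-5 + E}$ ($d{\left(a,E \right)} = \frac{a + 6 a}{-5 + E} = \frac{7 a}{-5 + E}$)
$\left(d{\left(-9,11 \right)} - \left(72 + \sqrt{-30 - 16}\right)\right)^{2} = \left(7 \left(-9\right) \frac{1}{-5 + 11} - \left(72 + \sqrt{-30 - 16}\right)\right)^{2} = \left(7 \left(-9\right) \frac{1}{6} - \left(72 + \sqrt{-46}\right)\right)^{2} = \left(7 \left(-9\right) \frac{1}{6} - \left(72 + i \sqrt{46}\right)\right)^{2} = \left(- \frac{21}{2} - \left(72 + i \sqrt{46}\right)\right)^{2} = \left(- \frac{165}{2} - i \sqrt{46}\right)^{2}$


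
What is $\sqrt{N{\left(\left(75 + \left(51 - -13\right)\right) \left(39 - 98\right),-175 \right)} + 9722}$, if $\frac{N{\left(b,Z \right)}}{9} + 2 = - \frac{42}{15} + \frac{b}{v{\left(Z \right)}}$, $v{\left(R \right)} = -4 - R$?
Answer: $\frac{3 \sqrt{9272855}}{95} \approx 96.162$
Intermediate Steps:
$N{\left(b,Z \right)} = - \frac{216}{5} + \frac{9 b}{-4 - Z}$ ($N{\left(b,Z \right)} = -18 + 9 \left(- \frac{42}{15} + \frac{b}{-4 - Z}\right) = -18 + 9 \left(\left(-42\right) \frac{1}{15} + \frac{b}{-4 - Z}\right) = -18 + 9 \left(- \frac{14}{5} + \frac{b}{-4 - Z}\right) = -18 + \left(- \frac{126}{5} + \frac{9 b}{-4 - Z}\right) = - \frac{216}{5} + \frac{9 b}{-4 - Z}$)
$\sqrt{N{\left(\left(75 + \left(51 - -13\right)\right) \left(39 - 98\right),-175 \right)} + 9722} = \sqrt{\frac{9 \left(-96 - -4200 - 5 \left(75 + \left(51 - -13\right)\right) \left(39 - 98\right)\right)}{5 \left(4 - 175\right)} + 9722} = \sqrt{\frac{9 \left(-96 + 4200 - 5 \left(75 + \left(51 + 13\right)\right) \left(-59\right)\right)}{5 \left(-171\right)} + 9722} = \sqrt{\frac{9}{5} \left(- \frac{1}{171}\right) \left(-96 + 4200 - 5 \left(75 + 64\right) \left(-59\right)\right) + 9722} = \sqrt{\frac{9}{5} \left(- \frac{1}{171}\right) \left(-96 + 4200 - 5 \cdot 139 \left(-59\right)\right) + 9722} = \sqrt{\frac{9}{5} \left(- \frac{1}{171}\right) \left(-96 + 4200 - -41005\right) + 9722} = \sqrt{\frac{9}{5} \left(- \frac{1}{171}\right) \left(-96 + 4200 + 41005\right) + 9722} = \sqrt{\frac{9}{5} \left(- \frac{1}{171}\right) 45109 + 9722} = \sqrt{- \frac{45109}{95} + 9722} = \sqrt{\frac{878481}{95}} = \frac{3 \sqrt{9272855}}{95}$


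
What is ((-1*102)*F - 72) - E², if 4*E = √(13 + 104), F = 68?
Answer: -112245/16 ≈ -7015.3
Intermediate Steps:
E = 3*√13/4 (E = √(13 + 104)/4 = √117/4 = (3*√13)/4 = 3*√13/4 ≈ 2.7042)
((-1*102)*F - 72) - E² = (-1*102*68 - 72) - (3*√13/4)² = (-102*68 - 72) - 1*117/16 = (-6936 - 72) - 117/16 = -7008 - 117/16 = -112245/16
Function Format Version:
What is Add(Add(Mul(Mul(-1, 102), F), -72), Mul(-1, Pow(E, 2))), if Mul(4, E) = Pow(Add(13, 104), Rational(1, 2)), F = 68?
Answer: Rational(-112245, 16) ≈ -7015.3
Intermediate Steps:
E = Mul(Rational(3, 4), Pow(13, Rational(1, 2))) (E = Mul(Rational(1, 4), Pow(Add(13, 104), Rational(1, 2))) = Mul(Rational(1, 4), Pow(117, Rational(1, 2))) = Mul(Rational(1, 4), Mul(3, Pow(13, Rational(1, 2)))) = Mul(Rational(3, 4), Pow(13, Rational(1, 2))) ≈ 2.7042)
Add(Add(Mul(Mul(-1, 102), F), -72), Mul(-1, Pow(E, 2))) = Add(Add(Mul(Mul(-1, 102), 68), -72), Mul(-1, Pow(Mul(Rational(3, 4), Pow(13, Rational(1, 2))), 2))) = Add(Add(Mul(-102, 68), -72), Mul(-1, Rational(117, 16))) = Add(Add(-6936, -72), Rational(-117, 16)) = Add(-7008, Rational(-117, 16)) = Rational(-112245, 16)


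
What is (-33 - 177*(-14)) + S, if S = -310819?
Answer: -308374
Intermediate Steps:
(-33 - 177*(-14)) + S = (-33 - 177*(-14)) - 310819 = (-33 + 2478) - 310819 = 2445 - 310819 = -308374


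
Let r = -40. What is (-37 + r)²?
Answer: 5929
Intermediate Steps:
(-37 + r)² = (-37 - 40)² = (-77)² = 5929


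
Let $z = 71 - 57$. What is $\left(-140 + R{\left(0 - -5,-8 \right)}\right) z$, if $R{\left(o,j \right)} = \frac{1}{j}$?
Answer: $- \frac{7847}{4} \approx -1961.8$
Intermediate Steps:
$z = 14$ ($z = 71 - 57 = 14$)
$\left(-140 + R{\left(0 - -5,-8 \right)}\right) z = \left(-140 + \frac{1}{-8}\right) 14 = \left(-140 - \frac{1}{8}\right) 14 = \left(- \frac{1121}{8}\right) 14 = - \frac{7847}{4}$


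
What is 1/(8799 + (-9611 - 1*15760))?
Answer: -1/16572 ≈ -6.0343e-5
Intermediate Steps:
1/(8799 + (-9611 - 1*15760)) = 1/(8799 + (-9611 - 15760)) = 1/(8799 - 25371) = 1/(-16572) = -1/16572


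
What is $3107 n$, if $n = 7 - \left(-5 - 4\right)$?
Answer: $49712$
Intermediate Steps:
$n = 16$ ($n = 7 - -9 = 7 + 9 = 16$)
$3107 n = 3107 \cdot 16 = 49712$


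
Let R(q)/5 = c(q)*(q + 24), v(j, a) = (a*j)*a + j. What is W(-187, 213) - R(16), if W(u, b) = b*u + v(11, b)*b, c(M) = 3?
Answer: 106261479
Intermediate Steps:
v(j, a) = j + j*a**2 (v(j, a) = j*a**2 + j = j + j*a**2)
R(q) = 360 + 15*q (R(q) = 5*(3*(q + 24)) = 5*(3*(24 + q)) = 5*(72 + 3*q) = 360 + 15*q)
W(u, b) = b*u + b*(11 + 11*b**2) (W(u, b) = b*u + (11*(1 + b**2))*b = b*u + (11 + 11*b**2)*b = b*u + b*(11 + 11*b**2))
W(-187, 213) - R(16) = 213*(11 - 187 + 11*213**2) - (360 + 15*16) = 213*(11 - 187 + 11*45369) - (360 + 240) = 213*(11 - 187 + 499059) - 1*600 = 213*498883 - 600 = 106262079 - 600 = 106261479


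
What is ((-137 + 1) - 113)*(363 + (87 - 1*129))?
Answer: -79929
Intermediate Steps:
((-137 + 1) - 113)*(363 + (87 - 1*129)) = (-136 - 113)*(363 + (87 - 129)) = -249*(363 - 42) = -249*321 = -79929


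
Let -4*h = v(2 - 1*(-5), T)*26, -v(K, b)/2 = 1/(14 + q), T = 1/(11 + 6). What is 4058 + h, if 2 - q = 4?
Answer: 48709/12 ≈ 4059.1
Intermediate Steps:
T = 1/17 ≈ 0.058824
q = -2 (q = 2 - 1*4 = 2 - 4 = -2)
v(K, b) = -⅙ (v(K, b) = -2/(14 - 2) = -2/12 = -2*1/12 = -⅙)
h = 13/12 (h = -(-1)*26/24 = -¼*(-13/3) = 13/12 ≈ 1.0833)
4058 + h = 4058 + 13/12 = 48709/12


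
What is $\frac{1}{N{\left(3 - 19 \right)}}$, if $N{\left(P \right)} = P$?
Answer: $- \frac{1}{16} \approx -0.0625$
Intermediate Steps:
$\frac{1}{N{\left(3 - 19 \right)}} = \frac{1}{3 - 19} = \frac{1}{-16} = - \frac{1}{16}$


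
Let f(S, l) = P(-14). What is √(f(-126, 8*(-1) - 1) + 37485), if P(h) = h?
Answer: √37471 ≈ 193.57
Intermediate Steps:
f(S, l) = -14
√(f(-126, 8*(-1) - 1) + 37485) = √(-14 + 37485) = √37471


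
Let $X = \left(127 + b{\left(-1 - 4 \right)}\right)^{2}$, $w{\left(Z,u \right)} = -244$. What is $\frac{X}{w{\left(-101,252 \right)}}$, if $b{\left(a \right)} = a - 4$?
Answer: $- \frac{3481}{61} \approx -57.066$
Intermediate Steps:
$b{\left(a \right)} = -4 + a$ ($b{\left(a \right)} = a - 4 = -4 + a$)
$X = 13924$ ($X = \left(127 - 9\right)^{2} = 118^{2} = 13924$)
$\frac{X}{w{\left(-101,252 \right)}} = \frac{13924}{-244} = 13924 \left(- \frac{1}{244}\right) = - \frac{3481}{61}$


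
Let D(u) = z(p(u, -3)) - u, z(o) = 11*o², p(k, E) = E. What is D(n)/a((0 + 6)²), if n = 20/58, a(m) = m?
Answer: 2861/1044 ≈ 2.7404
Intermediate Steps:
n = 10/29 (n = 20*(1/58) = 10/29 ≈ 0.34483)
D(u) = 99 - u (D(u) = 11*(-3)² - u = 11*9 - u = 99 - u)
D(n)/a((0 + 6)²) = (99 - 1*10/29)/((0 + 6)²) = (99 - 10/29)/(6²) = (2861/29)/36 = (2861/29)*(1/36) = 2861/1044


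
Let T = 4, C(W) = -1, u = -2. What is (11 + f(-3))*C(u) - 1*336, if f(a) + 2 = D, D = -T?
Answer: -341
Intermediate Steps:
D = -4 (D = -1*4 = -4)
f(a) = -6 (f(a) = -2 - 4 = -6)
(11 + f(-3))*C(u) - 1*336 = (11 - 6)*(-1) - 1*336 = 5*(-1) - 336 = -5 - 336 = -341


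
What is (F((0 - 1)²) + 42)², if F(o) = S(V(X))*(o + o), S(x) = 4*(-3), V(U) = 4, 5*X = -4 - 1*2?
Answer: 324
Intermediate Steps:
X = -6/5 (X = (-4 - 1*2)/5 = (-4 - 2)/5 = (⅕)*(-6) = -6/5 ≈ -1.2000)
S(x) = -12
F(o) = -24*o (F(o) = -12*(o + o) = -24*o)
(F((0 - 1)²) + 42)² = (-24*(0 - 1)² + 42)² = (-24*(-1)² + 42)² = (-24*1 + 42)² = (-24 + 42)² = 18² = 324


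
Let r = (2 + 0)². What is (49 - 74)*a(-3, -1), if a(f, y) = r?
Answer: -100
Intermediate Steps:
r = 4 (r = 2² = 4)
a(f, y) = 4
(49 - 74)*a(-3, -1) = (49 - 74)*4 = -25*4 = -100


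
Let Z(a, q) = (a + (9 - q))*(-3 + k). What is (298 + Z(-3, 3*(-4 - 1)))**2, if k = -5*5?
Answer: 84100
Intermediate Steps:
k = -25
Z(a, q) = -252 - 28*a + 28*q (Z(a, q) = (a + (9 - q))*(-3 - 25) = (9 + a - q)*(-28) = -252 - 28*a + 28*q)
(298 + Z(-3, 3*(-4 - 1)))**2 = (298 + (-252 - 28*(-3) + 28*(3*(-4 - 1))))**2 = (298 + (-252 + 84 + 28*(3*(-5))))**2 = (298 + (-252 + 84 + 28*(-15)))**2 = (298 + (-252 + 84 - 420))**2 = (298 - 588)**2 = (-290)**2 = 84100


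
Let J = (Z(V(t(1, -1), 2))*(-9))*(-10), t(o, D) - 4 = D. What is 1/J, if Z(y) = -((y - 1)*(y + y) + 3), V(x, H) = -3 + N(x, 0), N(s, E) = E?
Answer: -1/2430 ≈ -0.00041152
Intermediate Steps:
t(o, D) = 4 + D
V(x, H) = -3 (V(x, H) = -3 + 0 = -3)
Z(y) = -3 - 2*y*(-1 + y) (Z(y) = -((-1 + y)*(2*y) + 3) = -(2*y*(-1 + y) + 3) = -(3 + 2*y*(-1 + y)) = -3 - 2*y*(-1 + y))
J = -2430 (J = ((-3 - 2*(-3)² + 2*(-3))*(-9))*(-10) = ((-3 - 2*9 - 6)*(-9))*(-10) = ((-3 - 18 - 6)*(-9))*(-10) = -27*(-9)*(-10) = 243*(-10) = -2430)
1/J = 1/(-2430) = -1/2430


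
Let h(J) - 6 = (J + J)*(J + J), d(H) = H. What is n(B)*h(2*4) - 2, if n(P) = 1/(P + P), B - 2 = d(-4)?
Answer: -135/2 ≈ -67.500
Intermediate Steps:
h(J) = 6 + 4*J² (h(J) = 6 + (J + J)*(J + J) = 6 + (2*J)*(2*J) = 6 + 4*J²)
B = -2 (B = 2 - 4 = -2)
n(P) = 1/(2*P)
n(B)*h(2*4) - 2 = ((½)/(-2))*(6 + 4*(2*4)²) - 2 = ((½)*(-½))*(6 + 4*8²) - 2 = -(6 + 4*64)/4 - 2 = -(6 + 256)/4 - 2 = -¼*262 - 2 = -131/2 - 2 = -135/2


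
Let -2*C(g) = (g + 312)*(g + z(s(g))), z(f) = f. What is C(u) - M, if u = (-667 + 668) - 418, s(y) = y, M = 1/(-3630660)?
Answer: -158968448099/3630660 ≈ -43785.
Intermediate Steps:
M = -1/3630660 ≈ -2.7543e-7
u = -417 (u = 1 - 418 = -417)
C(g) = -g*(312 + g) (C(g) = -(g + 312)*(g + g)/2 = -(312 + g)*2*g/2 = -g*(312 + g))
C(u) - M = -417*(-312 - 1*(-417)) - 1*(-1/3630660) = -417*(-312 + 417) + 1/3630660 = -417*105 + 1/3630660 = -43785 + 1/3630660 = -158968448099/3630660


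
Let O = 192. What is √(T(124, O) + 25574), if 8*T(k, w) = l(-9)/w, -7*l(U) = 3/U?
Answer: √11548809230/672 ≈ 159.92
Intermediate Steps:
l(U) = -3/(7*U)
T(k, w) = 1/(168*w) (T(k, w) = ((-3/7/(-9))/w)/8 = ((-3/7*(-⅑))/w)/8 = (1/(21*w))/8 = 1/(168*w))
√(T(124, O) + 25574) = √((1/168)/192 + 25574) = √((1/168)*(1/192) + 25574) = √(1/32256 + 25574) = √(824914945/32256) = √11548809230/672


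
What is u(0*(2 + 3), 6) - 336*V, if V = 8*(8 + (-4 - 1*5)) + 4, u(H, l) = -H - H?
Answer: 1344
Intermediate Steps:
u(H, l) = -2*H
V = -4 (V = 8*(8 + (-4 - 5)) + 4 = 8*(8 - 9) + 4 = 8*(-1) + 4 = -8 + 4 = -4)
u(0*(2 + 3), 6) - 336*V = -0*(2 + 3) - 336*(-4) = -0*5 + 1344 = -2*0 + 1344 = 0 + 1344 = 1344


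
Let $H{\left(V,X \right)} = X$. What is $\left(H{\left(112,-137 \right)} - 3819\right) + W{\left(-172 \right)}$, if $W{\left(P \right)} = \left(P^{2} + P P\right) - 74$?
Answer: $55138$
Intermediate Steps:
$W{\left(P \right)} = -74 + 2 P^{2}$ ($W{\left(P \right)} = \left(P^{2} + P^{2}\right) - 74 = 2 P^{2} - 74 = -74 + 2 P^{2}$)
$\left(H{\left(112,-137 \right)} - 3819\right) + W{\left(-172 \right)} = \left(-137 - 3819\right) - \left(74 - 2 \left(-172\right)^{2}\right) = -3956 + \left(-74 + 2 \cdot 29584\right) = -3956 + \left(-74 + 59168\right) = -3956 + 59094 = 55138$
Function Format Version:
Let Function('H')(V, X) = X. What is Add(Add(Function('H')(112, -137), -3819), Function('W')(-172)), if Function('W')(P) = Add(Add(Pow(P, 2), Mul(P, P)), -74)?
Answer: 55138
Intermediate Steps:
Function('W')(P) = Add(-74, Mul(2, Pow(P, 2))) (Function('W')(P) = Add(Add(Pow(P, 2), Pow(P, 2)), -74) = Add(Mul(2, Pow(P, 2)), -74) = Add(-74, Mul(2, Pow(P, 2))))
Add(Add(Function('H')(112, -137), -3819), Function('W')(-172)) = Add(Add(-137, -3819), Add(-74, Mul(2, Pow(-172, 2)))) = Add(-3956, Add(-74, Mul(2, 29584))) = Add(-3956, Add(-74, 59168)) = Add(-3956, 59094) = 55138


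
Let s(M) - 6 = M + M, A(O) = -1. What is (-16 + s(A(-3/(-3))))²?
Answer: 144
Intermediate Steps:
s(M) = 6 + 2*M (s(M) = 6 + (M + M) = 6 + 2*M)
(-16 + s(A(-3/(-3))))² = (-16 + (6 + 2*(-1)))² = (-16 + (6 - 2))² = (-16 + 4)² = (-12)² = 144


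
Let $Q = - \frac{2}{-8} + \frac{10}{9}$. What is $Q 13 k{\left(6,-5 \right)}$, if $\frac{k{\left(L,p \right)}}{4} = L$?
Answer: $\frac{1274}{3} \approx 424.67$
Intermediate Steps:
$k{\left(L,p \right)} = 4 L$
$Q = \frac{49}{36}$ ($Q = \left(-2\right) \left(- \frac{1}{8}\right) + 10 \cdot \frac{1}{9} = \frac{1}{4} + \frac{10}{9} = \frac{49}{36} \approx 1.3611$)
$Q 13 k{\left(6,-5 \right)} = \frac{49}{36} \cdot 13 \cdot 4 \cdot 6 = \frac{637}{36} \cdot 24 = \frac{1274}{3}$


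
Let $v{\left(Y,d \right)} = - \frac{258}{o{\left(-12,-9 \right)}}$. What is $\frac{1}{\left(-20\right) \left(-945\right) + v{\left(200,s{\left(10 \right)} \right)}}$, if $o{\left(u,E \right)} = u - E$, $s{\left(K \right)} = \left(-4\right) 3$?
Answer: $\frac{1}{18986} \approx 5.267 \cdot 10^{-5}$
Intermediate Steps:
$s{\left(K \right)} = -12$
$v{\left(Y,d \right)} = 86$ ($v{\left(Y,d \right)} = - \frac{258}{-12 - -9} = - \frac{258}{-12 + 9} = - \frac{258}{-3} = \left(-258\right) \left(- \frac{1}{3}\right) = 86$)
$\frac{1}{\left(-20\right) \left(-945\right) + v{\left(200,s{\left(10 \right)} \right)}} = \frac{1}{\left(-20\right) \left(-945\right) + 86} = \frac{1}{18900 + 86} = \frac{1}{18986}$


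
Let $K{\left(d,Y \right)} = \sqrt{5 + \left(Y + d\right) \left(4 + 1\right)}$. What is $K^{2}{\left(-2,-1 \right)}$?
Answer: $-10$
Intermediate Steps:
$K{\left(d,Y \right)} = \sqrt{5 + 5 Y + 5 d}$ ($K{\left(d,Y \right)} = \sqrt{5 + \left(Y + d\right) 5} = \sqrt{5 + \left(5 Y + 5 d\right)} = \sqrt{5 + 5 Y + 5 d}$)
$K^{2}{\left(-2,-1 \right)} = \left(\sqrt{5 + 5 \left(-1\right) + 5 \left(-2\right)}\right)^{2} = \left(\sqrt{5 - 5 - 10}\right)^{2} = \left(\sqrt{-10}\right)^{2} = \left(i \sqrt{10}\right)^{2} = -10$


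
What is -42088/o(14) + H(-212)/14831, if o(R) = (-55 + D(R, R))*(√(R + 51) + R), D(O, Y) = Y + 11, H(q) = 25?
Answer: 4369499021/29142915 - 21044*√65/1965 ≈ 63.591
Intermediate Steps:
D(O, Y) = 11 + Y
o(R) = (-44 + R)*(R + √(51 + R)) (o(R) = (-55 + (11 + R))*(√(R + 51) + R) = (-44 + R)*(√(51 + R) + R) = (-44 + R)*(R + √(51 + R)))
-42088/o(14) + H(-212)/14831 = -42088/(14² - 44*14 - 44*√(51 + 14) + 14*√(51 + 14)) + 25/14831 = -42088/(196 - 616 - 44*√65 + 14*√65) + 25*(1/14831) = -42088/(-420 - 30*√65) + 25/14831 = 25/14831 - 42088/(-420 - 30*√65)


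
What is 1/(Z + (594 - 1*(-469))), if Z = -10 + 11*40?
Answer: 1/1493 ≈ 0.00066979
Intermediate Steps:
Z = 430 (Z = -10 + 440 = 430)
1/(Z + (594 - 1*(-469))) = 1/(430 + (594 - 1*(-469))) = 1/(430 + (594 + 469)) = 1/(430 + 1063) = 1/1493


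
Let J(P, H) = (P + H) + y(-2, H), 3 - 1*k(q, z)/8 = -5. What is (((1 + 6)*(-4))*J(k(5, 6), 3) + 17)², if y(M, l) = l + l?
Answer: 4108729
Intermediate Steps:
k(q, z) = 64 (k(q, z) = 24 - 8*(-5) = 24 + 40 = 64)
y(M, l) = 2*l
J(P, H) = P + 3*H (J(P, H) = (P + H) + 2*H = (H + P) + 2*H = P + 3*H)
(((1 + 6)*(-4))*J(k(5, 6), 3) + 17)² = (((1 + 6)*(-4))*(64 + 3*3) + 17)² = ((7*(-4))*(64 + 9) + 17)² = (-28*73 + 17)² = (-2044 + 17)² = (-2027)² = 4108729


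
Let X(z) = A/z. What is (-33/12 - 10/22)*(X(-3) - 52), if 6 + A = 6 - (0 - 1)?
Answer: 7379/44 ≈ 167.70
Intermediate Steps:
A = 1 (A = -6 + (6 - (0 - 1)) = -6 + (6 - 1*(-1)) = -6 + (6 + 1) = -6 + 7 = 1)
X(z) = 1/z
(-33/12 - 10/22)*(X(-3) - 52) = (-33/12 - 10/22)*(1/(-3) - 52) = (-33*1/12 - 10*1/22)*(-1/3 - 52) = (-11/4 - 5/11)*(-157/3) = -141/44*(-157/3) = 7379/44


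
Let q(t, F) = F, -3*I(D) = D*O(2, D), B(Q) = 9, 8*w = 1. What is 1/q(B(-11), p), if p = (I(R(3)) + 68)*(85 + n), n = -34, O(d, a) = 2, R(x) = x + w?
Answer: 4/13447 ≈ 0.00029746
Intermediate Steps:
w = ⅛ (w = (⅛)*1 = ⅛ ≈ 0.12500)
R(x) = ⅛ + x (R(x) = x + ⅛ = ⅛ + x)
I(D) = -2*D/3 (I(D) = -D*2/3 = -2*D/3)
p = 13447/4 (p = (-2*(⅛ + 3)/3 + 68)*(85 - 34) = (-⅔*25/8 + 68)*51 = (-25/12 + 68)*51 = (791/12)*51 = 13447/4 ≈ 3361.8)
1/q(B(-11), p) = 1/(13447/4) = 4/13447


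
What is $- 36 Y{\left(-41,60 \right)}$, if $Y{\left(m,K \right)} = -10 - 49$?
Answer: $2124$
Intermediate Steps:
$Y{\left(m,K \right)} = -59$
$- 36 Y{\left(-41,60 \right)} = \left(-36\right) \left(-59\right) = 2124$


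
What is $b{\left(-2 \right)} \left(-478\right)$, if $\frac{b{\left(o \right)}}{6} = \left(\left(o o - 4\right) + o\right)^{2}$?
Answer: $-11472$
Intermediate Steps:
$b{\left(o \right)} = 6 \left(-4 + o + o^{2}\right)^{2}$ ($b{\left(o \right)} = 6 \left(\left(o o - 4\right) + o\right)^{2} = 6 \left(\left(o^{2} - 4\right) + o\right)^{2} = 6 \left(\left(-4 + o^{2}\right) + o\right)^{2} = 6 \left(-4 + o + o^{2}\right)^{2}$)
$b{\left(-2 \right)} \left(-478\right) = 6 \left(-4 - 2 + \left(-2\right)^{2}\right)^{2} \left(-478\right) = 6 \left(-4 - 2 + 4\right)^{2} \left(-478\right) = 6 \left(-2\right)^{2} \left(-478\right) = 6 \cdot 4 \left(-478\right) = 24 \left(-478\right) = -11472$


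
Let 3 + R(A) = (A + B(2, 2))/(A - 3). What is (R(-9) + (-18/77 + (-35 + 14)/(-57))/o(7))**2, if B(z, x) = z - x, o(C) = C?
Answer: 8350487161/1678049296 ≈ 4.9763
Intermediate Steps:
R(A) = -3 + A/(-3 + A) (R(A) = -3 + (A + (2 - 1*2))/(A - 3) = -3 + (A + (2 - 2))/(-3 + A) = -3 + (A + 0)/(-3 + A) = -3 + A/(-3 + A))
(R(-9) + (-18/77 + (-35 + 14)/(-57))/o(7))**2 = ((9 - 2*(-9))/(-3 - 9) + (-18/77 + (-35 + 14)/(-57))/7)**2 = ((9 + 18)/(-12) + (-18*1/77 - 21*(-1/57))*(1/7))**2 = (-1/12*27 + (-18/77 + 7/19)*(1/7))**2 = (-9/4 + (197/1463)*(1/7))**2 = (-9/4 + 197/10241)**2 = (-91381/40964)**2 = 8350487161/1678049296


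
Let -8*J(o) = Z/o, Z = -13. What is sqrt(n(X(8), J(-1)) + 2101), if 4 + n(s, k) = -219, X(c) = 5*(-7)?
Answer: sqrt(1878) ≈ 43.336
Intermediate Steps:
X(c) = -35
J(o) = 13/(8*o) (J(o) = -(-13)/(8*o) = 13/(8*o))
n(s, k) = -223 (n(s, k) = -4 - 219 = -223)
sqrt(n(X(8), J(-1)) + 2101) = sqrt(-223 + 2101) = sqrt(1878)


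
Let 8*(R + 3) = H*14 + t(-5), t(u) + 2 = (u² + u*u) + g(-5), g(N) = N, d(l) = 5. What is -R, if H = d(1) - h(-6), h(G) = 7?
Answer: 9/8 ≈ 1.1250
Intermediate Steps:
t(u) = -7 + 2*u² (t(u) = -2 + ((u² + u*u) - 5) = -2 + ((u² + u²) - 5) = -2 + (2*u² - 5) = -2 + (-5 + 2*u²) = -7 + 2*u²)
H = -2 (H = 5 - 1*7 = 5 - 7 = -2)
R = -9/8 (R = -3 + (-2*14 + (-7 + 2*(-5)²))/8 = -3 + (-28 + (-7 + 2*25))/8 = -3 + (-28 + (-7 + 50))/8 = -3 + (-28 + 43)/8 = -3 + (⅛)*15 = -3 + 15/8 = -9/8 ≈ -1.1250)
-R = -1*(-9/8) = 9/8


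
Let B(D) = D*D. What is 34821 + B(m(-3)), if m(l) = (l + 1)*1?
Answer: 34825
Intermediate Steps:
m(l) = 1 + l (m(l) = (1 + l)*1 = 1 + l)
B(D) = D**2
34821 + B(m(-3)) = 34821 + (1 - 3)**2 = 34821 + (-2)**2 = 34821 + 4 = 34825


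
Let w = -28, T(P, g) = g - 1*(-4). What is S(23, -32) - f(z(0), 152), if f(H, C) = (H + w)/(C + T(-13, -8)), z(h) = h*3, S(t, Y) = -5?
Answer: -178/37 ≈ -4.8108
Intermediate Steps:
z(h) = 3*h
T(P, g) = 4 + g (T(P, g) = g + 4 = 4 + g)
f(H, C) = (-28 + H)/(-4 + C) (f(H, C) = (H - 28)/(C + (4 - 8)) = (-28 + H)/(C - 4) = (-28 + H)/(-4 + C))
S(23, -32) - f(z(0), 152) = -5 - (-28 + 3*0)/(-4 + 152) = -5 - (-28 + 0)/148 = -5 - (-28)/148 = -5 - 1*(-7/37) = -5 + 7/37 = -178/37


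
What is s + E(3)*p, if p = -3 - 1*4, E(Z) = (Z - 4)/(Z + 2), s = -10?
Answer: -43/5 ≈ -8.6000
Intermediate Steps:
E(Z) = (-4 + Z)/(2 + Z)
p = -7 (p = -3 - 4 = -7)
s + E(3)*p = -10 + ((-4 + 3)/(2 + 3))*(-7) = -10 + (-1/5)*(-7) = -10 + ((⅕)*(-1))*(-7) = -10 - ⅕*(-7) = -10 + 7/5 = -43/5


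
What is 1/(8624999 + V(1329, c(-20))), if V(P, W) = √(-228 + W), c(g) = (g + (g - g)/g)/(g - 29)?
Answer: 422624951/3645139779761201 - 28*I*√697/3645139779761201 ≈ 1.1594e-7 - 2.028e-13*I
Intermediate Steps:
c(g) = g/(-29 + g) (c(g) = (g + 0/g)/(-29 + g) = (g + 0)/(-29 + g) = g/(-29 + g))
1/(8624999 + V(1329, c(-20))) = 1/(8624999 + √(-228 - 20/(-29 - 20))) = 1/(8624999 + √(-228 - 20/(-49))) = 1/(8624999 + √(-228 - 20*(-1/49))) = 1/(8624999 + √(-228 + 20/49)) = 1/(8624999 + √(-11152/49)) = 1/(8624999 + 4*I*√697/7)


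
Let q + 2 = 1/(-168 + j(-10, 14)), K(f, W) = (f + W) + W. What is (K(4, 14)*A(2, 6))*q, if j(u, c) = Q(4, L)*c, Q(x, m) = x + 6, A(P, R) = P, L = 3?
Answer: -912/7 ≈ -130.29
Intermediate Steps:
K(f, W) = f + 2*W (K(f, W) = (W + f) + W = f + 2*W)
Q(x, m) = 6 + x
j(u, c) = 10*c (j(u, c) = (6 + 4)*c = 10*c)
q = -57/28 (q = -2 + 1/(-168 + 10*14) = -2 + 1/(-168 + 140) = -2 + 1/(-28) = -2 - 1/28 = -57/28 ≈ -2.0357)
(K(4, 14)*A(2, 6))*q = ((4 + 2*14)*2)*(-57/28) = ((4 + 28)*2)*(-57/28) = (32*2)*(-57/28) = 64*(-57/28) = -912/7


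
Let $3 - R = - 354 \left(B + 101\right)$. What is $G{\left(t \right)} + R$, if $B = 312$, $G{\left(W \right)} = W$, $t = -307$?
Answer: $145898$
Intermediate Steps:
$R = 146205$ ($R = 3 - - 354 \left(312 + 101\right) = 3 - \left(-354\right) 413 = 3 - -146202 = 3 + 146202 = 146205$)
$G{\left(t \right)} + R = -307 + 146205 = 145898$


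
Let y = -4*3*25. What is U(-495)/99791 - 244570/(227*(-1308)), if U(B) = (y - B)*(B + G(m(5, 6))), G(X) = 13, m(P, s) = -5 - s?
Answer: -1750624985/14814772278 ≈ -0.11817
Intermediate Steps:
y = -300 (y = -12*25 = -300)
U(B) = (-300 - B)*(13 + B) (U(B) = (-300 - B)*(B + 13) = (-300 - B)*(13 + B))
U(-495)/99791 - 244570/(227*(-1308)) = (-3900 - 1*(-495)**2 - 313*(-495))/99791 - 244570/(227*(-1308)) = (-3900 - 1*245025 + 154935)*(1/99791) - 244570/(-296916) = (-3900 - 245025 + 154935)*(1/99791) - 244570*(-1/296916) = -93990*1/99791 + 122285/148458 = -93990/99791 + 122285/148458 = -1750624985/14814772278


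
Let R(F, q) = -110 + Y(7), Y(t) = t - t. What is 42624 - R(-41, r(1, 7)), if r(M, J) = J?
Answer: 42734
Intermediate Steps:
Y(t) = 0
R(F, q) = -110 (R(F, q) = -110 + 0 = -110)
42624 - R(-41, r(1, 7)) = 42624 - 1*(-110) = 42624 + 110 = 42734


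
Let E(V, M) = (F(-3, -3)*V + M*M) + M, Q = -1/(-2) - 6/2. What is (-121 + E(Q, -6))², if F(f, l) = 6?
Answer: 11236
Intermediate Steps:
Q = -5/2 (Q = -1*(-½) - 6*½ = ½ - 3 = -5/2 ≈ -2.5000)
E(V, M) = M + M² + 6*V (E(V, M) = (6*V + M*M) + M = (6*V + M²) + M = (M² + 6*V) + M = M + M² + 6*V)
(-121 + E(Q, -6))² = (-121 + (-6 + (-6)² + 6*(-5/2)))² = (-121 + (-6 + 36 - 15))² = (-121 + 15)² = (-106)² = 11236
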